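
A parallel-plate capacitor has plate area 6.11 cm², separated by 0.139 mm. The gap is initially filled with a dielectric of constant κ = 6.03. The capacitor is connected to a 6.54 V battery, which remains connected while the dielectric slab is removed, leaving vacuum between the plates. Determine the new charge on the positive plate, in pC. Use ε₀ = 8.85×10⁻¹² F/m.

254 pC

A = 6.11 cm² = 6.11×10⁻⁴ m².
Initially C₁ = κε₀A/d = 6.03 × 8.85×10⁻¹² × 6.11×10⁻⁴ / 1.39×10⁻⁴ = 2.35×10⁻¹⁰ F.
Q₁ = 1.53×10⁻⁹ C.
Battery connected ⇒ V is held fixed. C₂ = 0.166 C₁ and Q = CV, so Q₂/Q₁ = C₂/C₁ = 0.166.
Q₂ = 0.166 × 1.53×10⁻⁹ = 2.54×10⁻¹⁰ C.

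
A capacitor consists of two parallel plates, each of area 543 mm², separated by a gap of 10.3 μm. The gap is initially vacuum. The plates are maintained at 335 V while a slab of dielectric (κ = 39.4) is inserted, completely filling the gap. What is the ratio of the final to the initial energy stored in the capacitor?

Battery connected ⇒ V is held fixed.
C₂ = 39.4 C₁ and U = ½CV², so U₂/U₁ = C₂/C₁ = 39.4.

U₂/U₁ ≈ 39.4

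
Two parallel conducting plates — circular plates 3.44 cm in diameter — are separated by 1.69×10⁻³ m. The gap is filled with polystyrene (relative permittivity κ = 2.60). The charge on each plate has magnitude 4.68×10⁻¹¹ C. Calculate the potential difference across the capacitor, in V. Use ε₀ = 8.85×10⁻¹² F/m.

A = π(3.44/2 cm)² = 9.29×10⁻⁴ m².
C = κε₀A/d = 2.60 × 8.85×10⁻¹² × 9.29×10⁻⁴ / 1.69×10⁻³ = 1.27×10⁻¹¹ F.
V = Q/C = 4.68×10⁻¹¹ / 1.27×10⁻¹¹ = 3.70 V.

V ≈ 3.70 V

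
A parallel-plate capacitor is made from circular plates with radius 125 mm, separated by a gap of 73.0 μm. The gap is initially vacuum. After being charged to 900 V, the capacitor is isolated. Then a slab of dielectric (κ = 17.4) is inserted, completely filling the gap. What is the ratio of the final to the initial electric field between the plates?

Isolated ⇒ Q is held fixed.
V₂ = Q/C₂ = V₁/17.4; E = V/d, so E₂/E₁ = (V₂/V₁)(d₁/d₂) = 0.0575.

E₂/E₁ ≈ 0.0575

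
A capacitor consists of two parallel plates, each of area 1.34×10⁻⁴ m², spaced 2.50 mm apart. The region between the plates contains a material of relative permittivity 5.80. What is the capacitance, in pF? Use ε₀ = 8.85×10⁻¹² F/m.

C = κε₀A/d = 5.80 × 8.85×10⁻¹² × 1.34×10⁻⁴ / 2.50×10⁻³ = 2.75×10⁻¹² F.

C ≈ 2.75 pF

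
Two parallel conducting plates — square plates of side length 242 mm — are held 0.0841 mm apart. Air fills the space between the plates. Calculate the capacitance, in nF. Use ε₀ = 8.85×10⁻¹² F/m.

A = (242 mm)² = 5.86×10⁻² m².
C = ε₀A/d = 8.85×10⁻¹² × 5.86×10⁻² / 8.41×10⁻⁵ = 6.16×10⁻⁹ F.

C ≈ 6.16 nF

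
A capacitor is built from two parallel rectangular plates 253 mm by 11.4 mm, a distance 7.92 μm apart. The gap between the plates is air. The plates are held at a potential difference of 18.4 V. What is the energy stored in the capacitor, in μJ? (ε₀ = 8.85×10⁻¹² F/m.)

A = 253 × 11.4 mm² = 2.88×10⁻³ m².
C = ε₀A/d = 8.85×10⁻¹² × 2.88×10⁻³ / 7.92×10⁻⁶ = 3.22×10⁻⁹ F.
U = ½CV² = ½ × 3.22×10⁻⁹ × (18.4)² = 5.46×10⁻⁷ J.

U ≈ 0.546 μJ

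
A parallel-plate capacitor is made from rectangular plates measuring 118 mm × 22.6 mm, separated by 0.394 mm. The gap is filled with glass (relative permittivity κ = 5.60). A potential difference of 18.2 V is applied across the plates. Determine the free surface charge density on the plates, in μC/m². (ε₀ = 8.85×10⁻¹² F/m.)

A = 118 × 22.6 mm² = 2.67×10⁻³ m².
C = κε₀A/d = 5.60 × 8.85×10⁻¹² × 2.67×10⁻³ / 3.94×10⁻⁴ = 3.35×10⁻¹⁰ F.
σ = Q/A = CV/A = 3.35×10⁻¹⁰ × 18.2 / 2.67×10⁻³ = 2.29×10⁻⁶ C/m².

2.29 μC/m²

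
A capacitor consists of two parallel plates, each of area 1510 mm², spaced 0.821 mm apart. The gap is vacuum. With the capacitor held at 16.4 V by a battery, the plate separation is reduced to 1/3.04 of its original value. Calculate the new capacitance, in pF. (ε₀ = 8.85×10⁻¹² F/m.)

A = 1510 mm² = 1.51×10⁻³ m².
Initially C₁ = ε₀A/d = 8.85×10⁻¹² × 1.51×10⁻³ / 8.21×10⁻⁴ = 1.63×10⁻¹¹ F.
C = ε₀A/d scales as 1/d, so C₂/C₁ = d₁/d₂ = 3.04.
C₂ = 3.04 × 1.63×10⁻¹¹ = 4.95×10⁻¹¹ F.

49.5 pF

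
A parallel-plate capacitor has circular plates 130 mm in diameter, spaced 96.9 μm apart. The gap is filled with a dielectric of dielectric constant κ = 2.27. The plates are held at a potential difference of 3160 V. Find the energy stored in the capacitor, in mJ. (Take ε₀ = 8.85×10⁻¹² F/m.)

13.7 mJ

A = π(130/2 mm)² = 1.33×10⁻² m².
C = κε₀A/d = 2.27 × 8.85×10⁻¹² × 1.33×10⁻² / 9.69×10⁻⁵ = 2.75×10⁻⁹ F.
U = ½CV² = ½ × 2.75×10⁻⁹ × (3160)² = 1.37×10⁻² J.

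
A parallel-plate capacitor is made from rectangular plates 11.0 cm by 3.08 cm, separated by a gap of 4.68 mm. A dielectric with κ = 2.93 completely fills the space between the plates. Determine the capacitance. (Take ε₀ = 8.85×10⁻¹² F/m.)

C ≈ 18.8 pF

A = 11.0 × 3.08 cm² = 3.39×10⁻³ m².
C = κε₀A/d = 2.93 × 8.85×10⁻¹² × 3.39×10⁻³ / 4.68×10⁻³ = 1.88×10⁻¹¹ F.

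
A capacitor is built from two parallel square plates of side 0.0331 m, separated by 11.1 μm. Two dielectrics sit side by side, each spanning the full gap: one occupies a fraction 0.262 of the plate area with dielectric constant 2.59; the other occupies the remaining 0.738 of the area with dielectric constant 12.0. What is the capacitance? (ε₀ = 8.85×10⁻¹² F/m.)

A = (0.0331 m)² = 1.10×10⁻³ m².
Side-by-side slabs ⇒ two capacitors in parallel, each spanning the full gap.
C₁ = κ₁ε₀A₁/d = 2.59 × 8.85×10⁻¹² × 2.87×10⁻⁴ / 1.11×10⁻⁵ = 5.93×10⁻¹⁰ F.
C₂ = κ₂ε₀A₂/d = 12.0 × 8.85×10⁻¹² × 8.09×10⁻⁴ / 1.11×10⁻⁵ = 7.74×10⁻⁹ F.
C = C₁ + C₂ = 8.33×10⁻⁹ F.

8.33 nF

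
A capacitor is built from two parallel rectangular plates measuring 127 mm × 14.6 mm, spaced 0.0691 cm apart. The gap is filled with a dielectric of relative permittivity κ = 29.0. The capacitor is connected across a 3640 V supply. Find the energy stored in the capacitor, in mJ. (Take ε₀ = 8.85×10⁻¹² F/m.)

A = 127 × 14.6 mm² = 1.85×10⁻³ m².
C = κε₀A/d = 29.0 × 8.85×10⁻¹² × 1.85×10⁻³ / 6.91×10⁻⁴ = 6.89×10⁻¹⁰ F.
U = ½CV² = ½ × 6.89×10⁻¹⁰ × (3640)² = 4.56×10⁻³ J.

U ≈ 4.56 mJ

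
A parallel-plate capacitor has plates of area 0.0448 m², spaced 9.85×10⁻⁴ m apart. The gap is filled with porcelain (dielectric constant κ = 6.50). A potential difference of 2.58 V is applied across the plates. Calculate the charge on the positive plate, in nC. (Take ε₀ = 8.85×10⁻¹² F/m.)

C = κε₀A/d = 6.50 × 8.85×10⁻¹² × 4.48×10⁻² / 9.85×10⁻⁴ = 2.62×10⁻⁹ F.
Q = CV = 2.62×10⁻⁹ × 2.58 = 6.75×10⁻⁹ C.

Q ≈ 6.75 nC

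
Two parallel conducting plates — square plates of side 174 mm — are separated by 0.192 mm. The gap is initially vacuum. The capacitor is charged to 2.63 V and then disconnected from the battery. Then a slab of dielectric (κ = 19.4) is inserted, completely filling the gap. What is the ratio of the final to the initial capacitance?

C = κε₀A/d scales with κ, so C₂/C₁ = κ = 19.4.

19.4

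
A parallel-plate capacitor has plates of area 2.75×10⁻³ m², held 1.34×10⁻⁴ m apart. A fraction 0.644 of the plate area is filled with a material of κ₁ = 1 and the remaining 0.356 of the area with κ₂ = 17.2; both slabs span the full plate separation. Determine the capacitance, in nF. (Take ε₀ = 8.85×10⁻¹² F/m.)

C ≈ 1.23 nF

Side-by-side slabs ⇒ two capacitors in parallel, each spanning the full gap.
C₁ = κ₁ε₀A₁/d = 1.00 × 8.85×10⁻¹² × 1.77×10⁻³ / 1.34×10⁻⁴ = 1.17×10⁻¹⁰ F.
C₂ = κ₂ε₀A₂/d = 17.2 × 8.85×10⁻¹² × 9.79×10⁻⁴ / 1.34×10⁻⁴ = 1.11×10⁻⁹ F.
C = C₁ + C₂ = 1.23×10⁻⁹ F.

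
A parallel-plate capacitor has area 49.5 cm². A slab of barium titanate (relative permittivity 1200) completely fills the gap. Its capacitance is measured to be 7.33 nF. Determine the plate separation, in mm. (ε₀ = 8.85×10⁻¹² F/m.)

d ≈ 7.17 mm

A = 49.5 cm² = 4.95×10⁻³ m².
d = κε₀A/C = 1200 × 8.85×10⁻¹² × 4.95×10⁻³ / 7.33×10⁻⁹ = 7.17×10⁻³ m.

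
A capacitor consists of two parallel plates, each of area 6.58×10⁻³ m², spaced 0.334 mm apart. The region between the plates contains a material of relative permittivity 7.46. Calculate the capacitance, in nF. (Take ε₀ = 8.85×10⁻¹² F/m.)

C = κε₀A/d = 7.46 × 8.85×10⁻¹² × 6.58×10⁻³ / 3.34×10⁻⁴ = 1.30×10⁻⁹ F.

C ≈ 1.30 nF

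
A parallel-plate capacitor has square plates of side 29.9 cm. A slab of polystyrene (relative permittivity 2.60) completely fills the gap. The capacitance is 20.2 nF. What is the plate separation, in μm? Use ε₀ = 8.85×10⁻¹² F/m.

A = (29.9 cm)² = 8.94×10⁻² m².
d = κε₀A/C = 2.60 × 8.85×10⁻¹² × 8.94×10⁻² / 2.02×10⁻⁸ = 1.02×10⁻⁴ m.

d ≈ 102 μm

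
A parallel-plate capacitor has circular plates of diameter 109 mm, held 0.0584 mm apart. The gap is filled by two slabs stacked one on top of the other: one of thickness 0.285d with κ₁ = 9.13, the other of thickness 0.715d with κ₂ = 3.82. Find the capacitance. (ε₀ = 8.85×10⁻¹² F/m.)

A = π(109/2 mm)² = 9.33×10⁻³ m².
Stacked slabs ⇒ two capacitors in series, each with the full plate area.
C₁ = κ₁ε₀A/d₁ = 9.13 × 8.85×10⁻¹² × 9.33×10⁻³ / 1.66×10⁻⁵ = 4.53×10⁻⁸ F.
C₂ = κ₂ε₀A/d₂ = 3.82 × 8.85×10⁻¹² × 9.33×10⁻³ / 4.18×10⁻⁵ = 7.55×10⁻⁹ F.
C = (1/C₁ + 1/C₂)⁻¹ = 6.48×10⁻⁹ F.

C ≈ 6.48 nF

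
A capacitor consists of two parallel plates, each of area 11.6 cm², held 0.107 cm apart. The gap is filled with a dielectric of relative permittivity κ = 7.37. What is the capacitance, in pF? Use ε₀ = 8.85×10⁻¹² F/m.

70.7 pF

A = 11.6 cm² = 1.16×10⁻³ m².
C = κε₀A/d = 7.37 × 8.85×10⁻¹² × 1.16×10⁻³ / 1.07×10⁻³ = 7.07×10⁻¹¹ F.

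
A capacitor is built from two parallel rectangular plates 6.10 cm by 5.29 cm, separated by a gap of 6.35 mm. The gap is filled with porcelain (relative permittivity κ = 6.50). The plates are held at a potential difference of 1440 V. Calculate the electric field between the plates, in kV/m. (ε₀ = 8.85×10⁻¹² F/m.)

227 kV/m

E = V/d = 1440 / 6.35×10⁻³ = 2.27×10⁵ V/m.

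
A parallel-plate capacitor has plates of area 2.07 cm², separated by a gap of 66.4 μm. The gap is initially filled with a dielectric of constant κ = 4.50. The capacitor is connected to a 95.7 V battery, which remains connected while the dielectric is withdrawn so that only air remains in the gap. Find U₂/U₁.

0.222

Battery connected ⇒ V is held fixed.
C₂ = 0.222 C₁ and U = ½CV², so U₂/U₁ = C₂/C₁ = 0.222.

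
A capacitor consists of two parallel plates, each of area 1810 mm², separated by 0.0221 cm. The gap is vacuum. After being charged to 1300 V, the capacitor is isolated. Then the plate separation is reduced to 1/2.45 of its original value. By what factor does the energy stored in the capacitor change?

Isolated ⇒ Q is held fixed.
C₂ = 2.45 C₁ and U = Q²/(2C), so U₂/U₁ = C₁/C₂ = 0.408.

0.408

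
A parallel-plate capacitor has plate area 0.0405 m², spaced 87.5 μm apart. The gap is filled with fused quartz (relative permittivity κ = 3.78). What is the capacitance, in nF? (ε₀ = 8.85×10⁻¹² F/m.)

C ≈ 15.5 nF

C = κε₀A/d = 3.78 × 8.85×10⁻¹² × 4.05×10⁻² / 8.75×10⁻⁵ = 1.55×10⁻⁸ F.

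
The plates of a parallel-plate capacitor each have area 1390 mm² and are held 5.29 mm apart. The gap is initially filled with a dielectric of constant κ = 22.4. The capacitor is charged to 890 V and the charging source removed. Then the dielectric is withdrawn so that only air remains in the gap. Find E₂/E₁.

22.4

Isolated ⇒ Q is held fixed.
V₂ = Q/C₂ = V₁/0.0446; E = V/d, so E₂/E₁ = (V₂/V₁)(d₁/d₂) = 22.4.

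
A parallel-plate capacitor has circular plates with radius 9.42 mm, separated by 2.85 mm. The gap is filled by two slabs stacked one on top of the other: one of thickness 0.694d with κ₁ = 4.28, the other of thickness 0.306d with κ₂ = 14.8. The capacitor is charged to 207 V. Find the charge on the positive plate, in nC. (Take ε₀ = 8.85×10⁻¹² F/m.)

0.980 nC

A = π(9.42 mm)² = 2.79×10⁻⁴ m².
Stacked slabs ⇒ two capacitors in series, each with the full plate area.
C₁ = κ₁ε₀A/d₁ = 4.28 × 8.85×10⁻¹² × 2.79×10⁻⁴ / 1.98×10⁻³ = 5.34×10⁻¹² F.
C₂ = κ₂ε₀A/d₂ = 14.8 × 8.85×10⁻¹² × 2.79×10⁻⁴ / 8.72×10⁻⁴ = 4.19×10⁻¹¹ F.
C = (1/C₁ + 1/C₂)⁻¹ = 4.73×10⁻¹² F.
Q = CV = 4.73×10⁻¹² × 207 = 9.80×10⁻¹⁰ C.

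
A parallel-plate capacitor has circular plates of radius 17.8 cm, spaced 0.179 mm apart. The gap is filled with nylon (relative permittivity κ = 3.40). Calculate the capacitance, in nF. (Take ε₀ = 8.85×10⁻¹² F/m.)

C ≈ 16.7 nF

A = π(17.8 cm)² = 9.95×10⁻² m².
C = κε₀A/d = 3.40 × 8.85×10⁻¹² × 9.95×10⁻² / 1.79×10⁻⁴ = 1.67×10⁻⁸ F.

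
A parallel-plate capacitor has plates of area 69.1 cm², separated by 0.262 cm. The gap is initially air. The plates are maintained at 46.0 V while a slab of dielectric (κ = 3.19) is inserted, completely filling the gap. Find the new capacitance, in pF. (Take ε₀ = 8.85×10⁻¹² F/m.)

C ≈ 74.5 pF

A = 69.1 cm² = 6.91×10⁻³ m².
Initially C₁ = ε₀A/d = 8.85×10⁻¹² × 6.91×10⁻³ / 2.62×10⁻³ = 2.33×10⁻¹¹ F.
C = κε₀A/d scales with κ, so C₂/C₁ = κ = 3.19.
C₂ = 3.19 × 2.33×10⁻¹¹ = 7.45×10⁻¹¹ F.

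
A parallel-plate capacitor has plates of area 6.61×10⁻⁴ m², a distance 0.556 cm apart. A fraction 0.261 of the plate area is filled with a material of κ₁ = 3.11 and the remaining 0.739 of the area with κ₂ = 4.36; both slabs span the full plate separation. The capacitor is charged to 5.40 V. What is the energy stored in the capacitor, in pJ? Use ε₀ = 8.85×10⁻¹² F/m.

61.9 pJ

Side-by-side slabs ⇒ two capacitors in parallel, each spanning the full gap.
C₁ = κ₁ε₀A₁/d = 3.11 × 8.85×10⁻¹² × 1.73×10⁻⁴ / 5.56×10⁻³ = 8.54×10⁻¹³ F.
C₂ = κ₂ε₀A₂/d = 4.36 × 8.85×10⁻¹² × 4.88×10⁻⁴ / 5.56×10⁻³ = 3.39×10⁻¹² F.
C = C₁ + C₂ = 4.24×10⁻¹² F.
U = ½CV² = ½ × 4.24×10⁻¹² × (5.40)² = 6.19×10⁻¹¹ J.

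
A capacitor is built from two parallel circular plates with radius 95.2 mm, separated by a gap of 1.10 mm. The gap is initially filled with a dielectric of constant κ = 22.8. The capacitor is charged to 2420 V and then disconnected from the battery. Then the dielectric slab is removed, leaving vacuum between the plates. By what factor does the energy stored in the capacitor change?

U₂/U₁ ≈ 22.8

Isolated ⇒ Q is held fixed.
C₂ = 0.0439 C₁ and U = Q²/(2C), so U₂/U₁ = C₁/C₂ = 22.8.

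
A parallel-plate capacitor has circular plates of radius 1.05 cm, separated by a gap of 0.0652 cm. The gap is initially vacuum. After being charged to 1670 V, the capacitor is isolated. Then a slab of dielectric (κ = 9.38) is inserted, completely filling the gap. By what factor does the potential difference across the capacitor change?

0.107

Isolated ⇒ Q is held fixed.
C₂ = 9.38 C₁ and V = Q/C, so V₂/V₁ = C₁/C₂ = 0.107.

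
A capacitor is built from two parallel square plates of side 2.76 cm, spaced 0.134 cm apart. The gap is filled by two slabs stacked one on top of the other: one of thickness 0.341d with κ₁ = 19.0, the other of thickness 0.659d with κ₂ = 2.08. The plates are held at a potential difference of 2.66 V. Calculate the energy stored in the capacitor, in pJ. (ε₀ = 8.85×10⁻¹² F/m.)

53.2 pJ

A = (2.76 cm)² = 7.62×10⁻⁴ m².
Stacked slabs ⇒ two capacitors in series, each with the full plate area.
C₁ = κ₁ε₀A/d₁ = 19.0 × 8.85×10⁻¹² × 7.62×10⁻⁴ / 4.57×10⁻⁴ = 2.80×10⁻¹⁰ F.
C₂ = κ₂ε₀A/d₂ = 2.08 × 8.85×10⁻¹² × 7.62×10⁻⁴ / 8.83×10⁻⁴ = 1.59×10⁻¹¹ F.
C = (1/C₁ + 1/C₂)⁻¹ = 1.50×10⁻¹¹ F.
U = ½CV² = ½ × 1.50×10⁻¹¹ × (2.66)² = 5.32×10⁻¹¹ J.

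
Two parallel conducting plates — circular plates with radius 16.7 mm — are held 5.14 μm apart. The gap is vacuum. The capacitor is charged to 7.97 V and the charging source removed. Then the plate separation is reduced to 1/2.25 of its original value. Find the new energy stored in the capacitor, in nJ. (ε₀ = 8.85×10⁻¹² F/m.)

U ≈ 21.3 nJ

A = π(16.7 mm)² = 8.76×10⁻⁴ m².
Initially C₁ = ε₀A/d = 8.85×10⁻¹² × 8.76×10⁻⁴ / 5.14×10⁻⁶ = 1.51×10⁻⁹ F.
U₁ = 4.79×10⁻⁸ J.
Isolated ⇒ Q is held fixed. C₂ = 2.25 C₁ and U = Q²/(2C), so U₂/U₁ = C₁/C₂ = 0.444.
U₂ = 0.444 × 4.79×10⁻⁸ = 2.13×10⁻⁸ J.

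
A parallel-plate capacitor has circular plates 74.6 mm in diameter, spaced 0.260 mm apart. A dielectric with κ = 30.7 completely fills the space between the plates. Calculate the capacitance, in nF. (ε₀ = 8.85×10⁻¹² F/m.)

A = π(74.6/2 mm)² = 4.37×10⁻³ m².
C = κε₀A/d = 30.7 × 8.85×10⁻¹² × 4.37×10⁻³ / 2.60×10⁻⁴ = 4.57×10⁻⁹ F.

4.57 nF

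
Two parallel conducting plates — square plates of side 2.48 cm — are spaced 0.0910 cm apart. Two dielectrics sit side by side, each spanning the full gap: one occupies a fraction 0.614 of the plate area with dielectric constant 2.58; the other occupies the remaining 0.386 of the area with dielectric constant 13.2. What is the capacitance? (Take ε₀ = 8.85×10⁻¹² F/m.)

A = (2.48 cm)² = 6.15×10⁻⁴ m².
Side-by-side slabs ⇒ two capacitors in parallel, each spanning the full gap.
C₁ = κ₁ε₀A₁/d = 2.58 × 8.85×10⁻¹² × 3.78×10⁻⁴ / 9.10×10⁻⁴ = 9.48×10⁻¹² F.
C₂ = κ₂ε₀A₂/d = 13.2 × 8.85×10⁻¹² × 2.37×10⁻⁴ / 9.10×10⁻⁴ = 3.05×10⁻¹¹ F.
C = C₁ + C₂ = 4.00×10⁻¹¹ F.

C ≈ 40.0 pF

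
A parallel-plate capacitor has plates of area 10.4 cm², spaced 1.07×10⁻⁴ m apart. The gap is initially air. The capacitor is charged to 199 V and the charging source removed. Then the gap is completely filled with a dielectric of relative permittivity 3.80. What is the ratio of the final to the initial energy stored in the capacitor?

U₂/U₁ ≈ 0.263

Isolated ⇒ Q is held fixed.
C₂ = 3.80 C₁ and U = Q²/(2C), so U₂/U₁ = C₁/C₂ = 0.263.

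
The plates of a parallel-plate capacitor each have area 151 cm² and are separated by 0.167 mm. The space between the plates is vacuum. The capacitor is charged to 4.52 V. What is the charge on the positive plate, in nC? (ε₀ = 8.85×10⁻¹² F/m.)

A = 151 cm² = 1.51×10⁻² m².
C = ε₀A/d = 8.85×10⁻¹² × 1.51×10⁻² / 1.67×10⁻⁴ = 8.00×10⁻¹⁰ F.
Q = CV = 8.00×10⁻¹⁰ × 4.52 = 3.62×10⁻⁹ C.

3.62 nC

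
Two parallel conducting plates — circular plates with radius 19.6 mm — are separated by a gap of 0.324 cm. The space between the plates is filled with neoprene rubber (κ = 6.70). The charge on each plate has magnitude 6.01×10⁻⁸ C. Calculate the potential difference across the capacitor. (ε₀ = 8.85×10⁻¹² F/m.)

2.72 kV

A = π(19.6 mm)² = 1.21×10⁻³ m².
C = κε₀A/d = 6.70 × 8.85×10⁻¹² × 1.21×10⁻³ / 3.24×10⁻³ = 2.21×10⁻¹¹ F.
V = Q/C = 6.01×10⁻⁸ / 2.21×10⁻¹¹ = 2.72×10³ V.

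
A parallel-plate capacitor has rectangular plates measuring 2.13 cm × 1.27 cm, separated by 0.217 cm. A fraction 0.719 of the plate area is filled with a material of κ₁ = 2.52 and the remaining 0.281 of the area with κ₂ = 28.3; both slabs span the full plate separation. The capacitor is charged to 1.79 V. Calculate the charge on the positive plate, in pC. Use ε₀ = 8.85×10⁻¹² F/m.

A = 2.13 × 1.27 cm² = 2.71×10⁻⁴ m².
Side-by-side slabs ⇒ two capacitors in parallel, each spanning the full gap.
C₁ = κ₁ε₀A₁/d = 2.52 × 8.85×10⁻¹² × 1.94×10⁻⁴ / 2.17×10⁻³ = 2.00×10⁻¹² F.
C₂ = κ₂ε₀A₂/d = 28.3 × 8.85×10⁻¹² × 7.60×10⁻⁵ / 2.17×10⁻³ = 8.77×10⁻¹² F.
C = C₁ + C₂ = 1.08×10⁻¹¹ F.
Q = CV = 1.08×10⁻¹¹ × 1.79 = 1.93×10⁻¹¹ C.

Q ≈ 19.3 pC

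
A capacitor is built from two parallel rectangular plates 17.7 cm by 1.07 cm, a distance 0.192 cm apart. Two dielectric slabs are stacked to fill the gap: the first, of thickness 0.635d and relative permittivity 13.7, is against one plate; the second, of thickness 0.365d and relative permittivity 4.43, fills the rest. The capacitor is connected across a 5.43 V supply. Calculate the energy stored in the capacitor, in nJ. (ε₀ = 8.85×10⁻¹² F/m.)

A = 17.7 × 1.07 cm² = 1.89×10⁻³ m².
Stacked slabs ⇒ two capacitors in series, each with the full plate area.
C₁ = κ₁ε₀A/d₁ = 13.7 × 8.85×10⁻¹² × 1.89×10⁻³ / 1.22×10⁻³ = 1.88×10⁻¹⁰ F.
C₂ = κ₂ε₀A/d₂ = 4.43 × 8.85×10⁻¹² × 1.89×10⁻³ / 7.01×10⁻⁴ = 1.06×10⁻¹⁰ F.
C = (1/C₁ + 1/C₂)⁻¹ = 6.78×10⁻¹¹ F.
U = ½CV² = ½ × 6.78×10⁻¹¹ × (5.43)² = 10.00×10⁻¹⁰ J.

1.000 nJ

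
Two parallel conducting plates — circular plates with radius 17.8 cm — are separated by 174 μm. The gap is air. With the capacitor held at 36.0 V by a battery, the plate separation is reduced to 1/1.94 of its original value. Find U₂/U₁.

U₂/U₁ ≈ 1.94

Battery connected ⇒ V is held fixed.
C₂ = 1.94 C₁ and U = ½CV², so U₂/U₁ = C₂/C₁ = 1.94.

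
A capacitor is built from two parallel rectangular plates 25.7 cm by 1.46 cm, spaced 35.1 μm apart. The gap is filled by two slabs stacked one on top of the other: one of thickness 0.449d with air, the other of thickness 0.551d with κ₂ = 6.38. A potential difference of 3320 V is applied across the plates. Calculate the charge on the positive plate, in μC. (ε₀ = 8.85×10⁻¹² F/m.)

5.87 μC

A = 25.7 × 1.46 cm² = 3.75×10⁻³ m².
Stacked slabs ⇒ two capacitors in series, each with the full plate area.
C₁ = κ₁ε₀A/d₁ = 1.00 × 8.85×10⁻¹² × 3.75×10⁻³ / 1.58×10⁻⁵ = 2.11×10⁻⁹ F.
C₂ = κ₂ε₀A/d₂ = 6.38 × 8.85×10⁻¹² × 3.75×10⁻³ / 1.93×10⁻⁵ = 1.10×10⁻⁸ F.
C = (1/C₁ + 1/C₂)⁻¹ = 1.77×10⁻⁹ F.
Q = CV = 1.77×10⁻⁹ × 3320 = 5.87×10⁻⁶ C.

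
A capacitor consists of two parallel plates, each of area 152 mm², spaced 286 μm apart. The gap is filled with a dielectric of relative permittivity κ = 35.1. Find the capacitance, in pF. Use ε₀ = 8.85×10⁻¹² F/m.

A = 152 mm² = 1.52×10⁻⁴ m².
C = κε₀A/d = 35.1 × 8.85×10⁻¹² × 1.52×10⁻⁴ / 2.86×10⁻⁴ = 1.65×10⁻¹⁰ F.

165 pF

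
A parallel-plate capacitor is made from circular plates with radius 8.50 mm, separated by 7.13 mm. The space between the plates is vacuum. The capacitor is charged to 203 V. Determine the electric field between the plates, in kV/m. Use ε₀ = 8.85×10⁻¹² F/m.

E = V/d = 203 / 7.13×10⁻³ = 2.85×10⁴ V/m.

E ≈ 28.5 kV/m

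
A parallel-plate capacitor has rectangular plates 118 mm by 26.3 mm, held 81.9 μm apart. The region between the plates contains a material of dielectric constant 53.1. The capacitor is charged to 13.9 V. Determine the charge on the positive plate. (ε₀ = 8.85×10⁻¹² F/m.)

A = 118 × 26.3 mm² = 3.10×10⁻³ m².
C = κε₀A/d = 53.1 × 8.85×10⁻¹² × 3.10×10⁻³ / 8.19×10⁻⁵ = 1.78×10⁻⁸ F.
Q = CV = 1.78×10⁻⁸ × 13.9 = 2.48×10⁻⁷ C.

248 nC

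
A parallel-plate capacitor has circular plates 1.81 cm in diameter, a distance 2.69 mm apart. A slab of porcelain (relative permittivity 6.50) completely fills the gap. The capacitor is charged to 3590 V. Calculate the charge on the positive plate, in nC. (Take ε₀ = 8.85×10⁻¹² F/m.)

A = π(1.81/2 cm)² = 2.57×10⁻⁴ m².
C = κε₀A/d = 6.50 × 8.85×10⁻¹² × 2.57×10⁻⁴ / 2.69×10⁻³ = 5.50×10⁻¹² F.
Q = CV = 5.50×10⁻¹² × 3590 = 1.98×10⁻⁸ C.

19.8 nC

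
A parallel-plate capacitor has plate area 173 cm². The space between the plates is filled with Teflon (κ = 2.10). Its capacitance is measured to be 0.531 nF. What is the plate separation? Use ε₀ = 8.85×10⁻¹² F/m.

d ≈ 0.606 mm

A = 173 cm² = 1.73×10⁻² m².
d = κε₀A/C = 2.10 × 8.85×10⁻¹² × 1.73×10⁻² / 5.31×10⁻¹⁰ = 6.06×10⁻⁴ m.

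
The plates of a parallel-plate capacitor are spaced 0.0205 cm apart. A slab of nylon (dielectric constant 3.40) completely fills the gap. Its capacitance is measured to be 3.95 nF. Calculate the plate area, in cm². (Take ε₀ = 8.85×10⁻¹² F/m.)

A = Cd/(κε₀) = 3.95×10⁻⁹ × 2.05×10⁻⁴ / (3.40 × 8.85×10⁻¹²) = 2.69×10⁻² m².

269 cm²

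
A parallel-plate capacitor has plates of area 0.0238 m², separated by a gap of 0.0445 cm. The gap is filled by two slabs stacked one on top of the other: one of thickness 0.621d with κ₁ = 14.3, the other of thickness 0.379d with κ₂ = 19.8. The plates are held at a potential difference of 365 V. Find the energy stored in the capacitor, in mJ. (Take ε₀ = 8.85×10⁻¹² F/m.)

Stacked slabs ⇒ two capacitors in series, each with the full plate area.
C₁ = κ₁ε₀A/d₁ = 14.3 × 8.85×10⁻¹² × 2.38×10⁻² / 2.76×10⁻⁴ = 1.09×10⁻⁸ F.
C₂ = κ₂ε₀A/d₂ = 19.8 × 8.85×10⁻¹² × 2.38×10⁻² / 1.69×10⁻⁴ = 2.47×10⁻⁸ F.
C = (1/C₁ + 1/C₂)⁻¹ = 7.56×10⁻⁹ F.
U = ½CV² = ½ × 7.56×10⁻⁹ × (365)² = 5.04×10⁻⁴ J.

U ≈ 0.504 mJ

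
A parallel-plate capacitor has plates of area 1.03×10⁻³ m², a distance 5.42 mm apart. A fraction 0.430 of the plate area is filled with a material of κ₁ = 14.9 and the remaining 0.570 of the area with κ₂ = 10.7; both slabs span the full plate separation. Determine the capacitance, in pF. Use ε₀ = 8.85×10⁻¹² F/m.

C ≈ 21.0 pF

Side-by-side slabs ⇒ two capacitors in parallel, each spanning the full gap.
C₁ = κ₁ε₀A₁/d = 14.9 × 8.85×10⁻¹² × 4.43×10⁻⁴ / 5.42×10⁻³ = 1.08×10⁻¹¹ F.
C₂ = κ₂ε₀A₂/d = 10.7 × 8.85×10⁻¹² × 5.87×10⁻⁴ / 5.42×10⁻³ = 1.03×10⁻¹¹ F.
C = C₁ + C₂ = 2.10×10⁻¹¹ F.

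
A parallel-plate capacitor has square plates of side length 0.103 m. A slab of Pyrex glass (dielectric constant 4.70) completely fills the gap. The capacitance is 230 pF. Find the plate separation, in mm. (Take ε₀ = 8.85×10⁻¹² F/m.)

1.92 mm

A = (0.103 m)² = 1.06×10⁻² m².
d = κε₀A/C = 4.70 × 8.85×10⁻¹² × 1.06×10⁻² / 2.30×10⁻¹⁰ = 1.92×10⁻³ m.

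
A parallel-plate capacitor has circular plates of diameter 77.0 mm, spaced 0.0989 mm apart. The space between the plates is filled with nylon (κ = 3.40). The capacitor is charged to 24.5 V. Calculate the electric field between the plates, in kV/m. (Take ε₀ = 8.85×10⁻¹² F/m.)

E = V/d = 24.5 / 9.89×10⁻⁵ = 2.48×10⁵ V/m.

248 kV/m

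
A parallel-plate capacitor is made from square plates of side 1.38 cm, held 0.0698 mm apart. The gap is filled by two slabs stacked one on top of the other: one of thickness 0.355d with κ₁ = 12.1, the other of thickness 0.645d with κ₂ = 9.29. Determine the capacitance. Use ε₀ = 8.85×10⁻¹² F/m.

244 pF

A = (1.38 cm)² = 1.90×10⁻⁴ m².
Stacked slabs ⇒ two capacitors in series, each with the full plate area.
C₁ = κ₁ε₀A/d₁ = 12.1 × 8.85×10⁻¹² × 1.90×10⁻⁴ / 2.48×10⁻⁵ = 8.23×10⁻¹⁰ F.
C₂ = κ₂ε₀A/d₂ = 9.29 × 8.85×10⁻¹² × 1.90×10⁻⁴ / 4.50×10⁻⁵ = 3.48×10⁻¹⁰ F.
C = (1/C₁ + 1/C₂)⁻¹ = 2.44×10⁻¹⁰ F.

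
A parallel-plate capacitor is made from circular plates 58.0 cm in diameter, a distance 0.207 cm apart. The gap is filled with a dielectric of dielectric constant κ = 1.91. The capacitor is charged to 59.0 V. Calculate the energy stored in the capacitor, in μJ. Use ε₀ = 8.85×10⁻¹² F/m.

U ≈ 3.76 μJ

A = π(58.0/2 cm)² = 0.264 m².
C = κε₀A/d = 1.91 × 8.85×10⁻¹² × 0.264 / 2.07×10⁻³ = 2.16×10⁻⁹ F.
U = ½CV² = ½ × 2.16×10⁻⁹ × (59.0)² = 3.76×10⁻⁶ J.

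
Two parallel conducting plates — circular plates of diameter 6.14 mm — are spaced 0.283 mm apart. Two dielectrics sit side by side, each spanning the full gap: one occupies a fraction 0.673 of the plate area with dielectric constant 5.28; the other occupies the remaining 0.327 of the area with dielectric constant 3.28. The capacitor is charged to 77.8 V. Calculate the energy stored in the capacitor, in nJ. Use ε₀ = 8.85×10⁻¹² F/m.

A = π(6.14/2 mm)² = 2.96×10⁻⁵ m².
Side-by-side slabs ⇒ two capacitors in parallel, each spanning the full gap.
C₁ = κ₁ε₀A₁/d = 5.28 × 8.85×10⁻¹² × 1.99×10⁻⁵ / 2.83×10⁻⁴ = 3.29×10⁻¹² F.
C₂ = κ₂ε₀A₂/d = 3.28 × 8.85×10⁻¹² × 9.68×10⁻⁶ / 2.83×10⁻⁴ = 9.93×10⁻¹³ F.
C = C₁ + C₂ = 4.28×10⁻¹² F.
U = ½CV² = ½ × 4.28×10⁻¹² × (77.8)² = 1.30×10⁻⁸ J.

U ≈ 13.0 nJ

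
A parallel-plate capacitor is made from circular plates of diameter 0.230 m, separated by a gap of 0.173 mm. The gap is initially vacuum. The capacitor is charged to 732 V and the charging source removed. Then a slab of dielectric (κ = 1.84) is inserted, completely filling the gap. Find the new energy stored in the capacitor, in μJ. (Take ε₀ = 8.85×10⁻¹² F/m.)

A = π(0.230/2 m)² = 4.15×10⁻² m².
Initially C₁ = ε₀A/d = 8.85×10⁻¹² × 4.15×10⁻² / 1.73×10⁻⁴ = 2.13×10⁻⁹ F.
U₁ = 5.69×10⁻⁴ J.
Isolated ⇒ Q is held fixed. C₂ = 1.84 C₁ and U = Q²/(2C), so U₂/U₁ = C₁/C₂ = 0.543.
U₂ = 0.543 × 5.69×10⁻⁴ = 3.09×10⁻⁴ J.

U ≈ 309 μJ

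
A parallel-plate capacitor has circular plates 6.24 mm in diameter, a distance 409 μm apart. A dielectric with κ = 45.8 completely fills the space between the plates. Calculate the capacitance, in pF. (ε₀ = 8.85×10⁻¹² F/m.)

30.3 pF

A = π(6.24/2 mm)² = 3.06×10⁻⁵ m².
C = κε₀A/d = 45.8 × 8.85×10⁻¹² × 3.06×10⁻⁵ / 4.09×10⁻⁴ = 3.03×10⁻¹¹ F.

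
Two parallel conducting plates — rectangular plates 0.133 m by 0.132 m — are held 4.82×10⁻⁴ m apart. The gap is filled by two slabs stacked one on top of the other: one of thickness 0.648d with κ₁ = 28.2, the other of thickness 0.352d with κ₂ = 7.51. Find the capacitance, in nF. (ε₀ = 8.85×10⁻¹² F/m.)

A = 0.133 × 0.132 m² = 1.76×10⁻² m².
Stacked slabs ⇒ two capacitors in series, each with the full plate area.
C₁ = κ₁ε₀A/d₁ = 28.2 × 8.85×10⁻¹² × 1.76×10⁻² / 3.12×10⁻⁴ = 1.40×10⁻⁸ F.
C₂ = κ₂ε₀A/d₂ = 7.51 × 8.85×10⁻¹² × 1.76×10⁻² / 1.70×10⁻⁴ = 6.88×10⁻⁹ F.
C = (1/C₁ + 1/C₂)⁻¹ = 4.61×10⁻⁹ F.

4.61 nF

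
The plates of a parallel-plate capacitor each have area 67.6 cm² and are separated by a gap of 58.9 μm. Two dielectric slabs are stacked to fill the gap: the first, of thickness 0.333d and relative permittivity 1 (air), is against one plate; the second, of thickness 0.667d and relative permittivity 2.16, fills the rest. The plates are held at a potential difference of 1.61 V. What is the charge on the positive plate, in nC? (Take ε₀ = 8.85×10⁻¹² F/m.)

Q ≈ 2.55 nC

A = 67.6 cm² = 6.76×10⁻³ m².
Stacked slabs ⇒ two capacitors in series, each with the full plate area.
C₁ = κ₁ε₀A/d₁ = 1.00 × 8.85×10⁻¹² × 6.76×10⁻³ / 1.96×10⁻⁵ = 3.05×10⁻⁹ F.
C₂ = κ₂ε₀A/d₂ = 2.16 × 8.85×10⁻¹² × 6.76×10⁻³ / 3.93×10⁻⁵ = 3.29×10⁻⁹ F.
C = (1/C₁ + 1/C₂)⁻¹ = 1.58×10⁻⁹ F.
Q = CV = 1.58×10⁻⁹ × 1.61 = 2.55×10⁻⁹ C.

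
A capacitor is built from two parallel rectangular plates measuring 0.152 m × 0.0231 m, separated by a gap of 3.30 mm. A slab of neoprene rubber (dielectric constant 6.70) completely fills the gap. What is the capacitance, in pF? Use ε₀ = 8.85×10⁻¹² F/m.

63.1 pF

A = 0.152 × 0.0231 m² = 3.51×10⁻³ m².
C = κε₀A/d = 6.70 × 8.85×10⁻¹² × 3.51×10⁻³ / 3.30×10⁻³ = 6.31×10⁻¹¹ F.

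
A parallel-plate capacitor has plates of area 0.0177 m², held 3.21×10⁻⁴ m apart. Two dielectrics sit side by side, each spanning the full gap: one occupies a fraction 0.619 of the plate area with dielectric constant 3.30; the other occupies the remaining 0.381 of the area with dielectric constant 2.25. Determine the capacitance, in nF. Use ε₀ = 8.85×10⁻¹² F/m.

Side-by-side slabs ⇒ two capacitors in parallel, each spanning the full gap.
C₁ = κ₁ε₀A₁/d = 3.30 × 8.85×10⁻¹² × 1.10×10⁻² / 3.21×10⁻⁴ = 9.97×10⁻¹⁰ F.
C₂ = κ₂ε₀A₂/d = 2.25 × 8.85×10⁻¹² × 6.74×10⁻³ / 3.21×10⁻⁴ = 4.18×10⁻¹⁰ F.
C = C₁ + C₂ = 1.42×10⁻⁹ F.

C ≈ 1.42 nF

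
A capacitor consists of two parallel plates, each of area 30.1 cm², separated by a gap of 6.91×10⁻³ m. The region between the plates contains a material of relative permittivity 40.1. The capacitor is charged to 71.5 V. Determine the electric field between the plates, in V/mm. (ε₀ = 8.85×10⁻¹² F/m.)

E = V/d = 71.5 / 6.91×10⁻³ = 1.03×10⁴ V/m.

E ≈ 10.3 V/mm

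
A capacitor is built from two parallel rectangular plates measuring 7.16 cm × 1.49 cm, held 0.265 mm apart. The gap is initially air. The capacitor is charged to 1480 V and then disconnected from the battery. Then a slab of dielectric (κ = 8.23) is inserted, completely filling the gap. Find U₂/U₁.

0.122

Isolated ⇒ Q is held fixed.
C₂ = 8.23 C₁ and U = Q²/(2C), so U₂/U₁ = C₁/C₂ = 0.122.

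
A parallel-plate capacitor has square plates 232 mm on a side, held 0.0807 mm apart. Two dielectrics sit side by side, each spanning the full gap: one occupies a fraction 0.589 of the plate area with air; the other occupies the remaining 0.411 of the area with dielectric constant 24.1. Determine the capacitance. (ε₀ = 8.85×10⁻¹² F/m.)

A = (232 mm)² = 5.38×10⁻² m².
Side-by-side slabs ⇒ two capacitors in parallel, each spanning the full gap.
C₁ = κ₁ε₀A₁/d = 1.00 × 8.85×10⁻¹² × 3.17×10⁻² / 8.07×10⁻⁵ = 3.48×10⁻⁹ F.
C₂ = κ₂ε₀A₂/d = 24.1 × 8.85×10⁻¹² × 2.21×10⁻² / 8.07×10⁻⁵ = 5.85×10⁻⁸ F.
C = C₁ + C₂ = 6.19×10⁻⁸ F.

61.9 nF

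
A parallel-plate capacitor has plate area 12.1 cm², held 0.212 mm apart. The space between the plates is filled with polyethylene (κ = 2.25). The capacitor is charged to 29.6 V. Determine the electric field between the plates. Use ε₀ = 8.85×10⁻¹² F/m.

E = V/d = 29.6 / 2.12×10⁻⁴ = 1.40×10⁵ V/m.

E ≈ 140 kV/m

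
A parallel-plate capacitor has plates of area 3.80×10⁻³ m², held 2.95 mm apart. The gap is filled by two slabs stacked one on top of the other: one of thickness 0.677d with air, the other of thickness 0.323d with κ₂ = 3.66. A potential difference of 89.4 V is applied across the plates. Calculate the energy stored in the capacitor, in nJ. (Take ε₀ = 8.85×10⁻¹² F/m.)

U ≈ 59.5 nJ

Stacked slabs ⇒ two capacitors in series, each with the full plate area.
C₁ = κ₁ε₀A/d₁ = 1.00 × 8.85×10⁻¹² × 3.80×10⁻³ / 2.00×10⁻³ = 1.68×10⁻¹¹ F.
C₂ = κ₂ε₀A/d₂ = 3.66 × 8.85×10⁻¹² × 3.80×10⁻³ / 9.53×10⁻⁴ = 1.29×10⁻¹⁰ F.
C = (1/C₁ + 1/C₂)⁻¹ = 1.49×10⁻¹¹ F.
U = ½CV² = ½ × 1.49×10⁻¹¹ × (89.4)² = 5.95×10⁻⁸ J.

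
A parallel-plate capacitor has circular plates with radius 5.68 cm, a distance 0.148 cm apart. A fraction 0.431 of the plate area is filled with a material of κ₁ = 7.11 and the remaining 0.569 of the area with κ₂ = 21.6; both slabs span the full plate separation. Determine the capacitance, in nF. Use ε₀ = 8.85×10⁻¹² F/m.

0.931 nF

A = π(5.68 cm)² = 1.01×10⁻² m².
Side-by-side slabs ⇒ two capacitors in parallel, each spanning the full gap.
C₁ = κ₁ε₀A₁/d = 7.11 × 8.85×10⁻¹² × 4.37×10⁻³ / 1.48×10⁻³ = 1.86×10⁻¹⁰ F.
C₂ = κ₂ε₀A₂/d = 21.6 × 8.85×10⁻¹² × 5.77×10⁻³ / 1.48×10⁻³ = 7.45×10⁻¹⁰ F.
C = C₁ + C₂ = 9.31×10⁻¹⁰ F.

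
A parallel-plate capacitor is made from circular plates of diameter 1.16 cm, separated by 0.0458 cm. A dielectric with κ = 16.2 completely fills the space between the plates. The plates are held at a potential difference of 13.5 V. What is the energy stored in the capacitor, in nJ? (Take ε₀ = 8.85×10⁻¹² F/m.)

A = π(1.16/2 cm)² = 1.06×10⁻⁴ m².
C = κε₀A/d = 16.2 × 8.85×10⁻¹² × 1.06×10⁻⁴ / 4.58×10⁻⁴ = 3.31×10⁻¹¹ F.
U = ½CV² = ½ × 3.31×10⁻¹¹ × (13.5)² = 3.01×10⁻⁹ J.

U ≈ 3.01 nJ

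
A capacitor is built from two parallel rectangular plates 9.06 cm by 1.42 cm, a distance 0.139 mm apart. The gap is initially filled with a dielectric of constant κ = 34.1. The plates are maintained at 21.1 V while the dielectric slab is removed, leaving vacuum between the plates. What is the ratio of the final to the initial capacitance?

0.0293

C = κε₀A/d scales with κ, so C₂/C₁ = 1/κ = 1/34.1 = 0.0293.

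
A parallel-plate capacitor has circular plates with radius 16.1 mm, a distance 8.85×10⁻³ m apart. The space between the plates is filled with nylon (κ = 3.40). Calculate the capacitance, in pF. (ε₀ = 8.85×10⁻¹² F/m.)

C ≈ 2.77 pF

A = π(16.1 mm)² = 8.14×10⁻⁴ m².
C = κε₀A/d = 3.40 × 8.85×10⁻¹² × 8.14×10⁻⁴ / 8.85×10⁻³ = 2.77×10⁻¹² F.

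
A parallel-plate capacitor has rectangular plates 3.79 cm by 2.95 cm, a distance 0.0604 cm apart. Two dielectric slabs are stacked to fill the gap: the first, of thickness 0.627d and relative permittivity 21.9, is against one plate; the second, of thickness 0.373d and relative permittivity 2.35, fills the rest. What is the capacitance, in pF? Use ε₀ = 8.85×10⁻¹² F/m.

87.4 pF

A = 3.79 × 2.95 cm² = 1.12×10⁻³ m².
Stacked slabs ⇒ two capacitors in series, each with the full plate area.
C₁ = κ₁ε₀A/d₁ = 21.9 × 8.85×10⁻¹² × 1.12×10⁻³ / 3.79×10⁻⁴ = 5.72×10⁻¹⁰ F.
C₂ = κ₂ε₀A/d₂ = 2.35 × 8.85×10⁻¹² × 1.12×10⁻³ / 2.25×10⁻⁴ = 1.03×10⁻¹⁰ F.
C = (1/C₁ + 1/C₂)⁻¹ = 8.74×10⁻¹¹ F.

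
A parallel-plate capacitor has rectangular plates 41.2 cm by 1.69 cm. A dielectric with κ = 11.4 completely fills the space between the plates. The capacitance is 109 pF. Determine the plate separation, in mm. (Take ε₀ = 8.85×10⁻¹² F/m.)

A = 41.2 × 1.69 cm² = 6.96×10⁻³ m².
d = κε₀A/C = 11.4 × 8.85×10⁻¹² × 6.96×10⁻³ / 1.09×10⁻¹⁰ = 6.44×10⁻³ m.

d ≈ 6.44 mm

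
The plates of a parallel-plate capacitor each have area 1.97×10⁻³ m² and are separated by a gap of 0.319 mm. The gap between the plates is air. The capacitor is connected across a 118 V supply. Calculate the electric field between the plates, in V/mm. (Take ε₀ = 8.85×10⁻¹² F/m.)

E = V/d = 118 / 3.19×10⁻⁴ = 3.70×10⁵ V/m.

370 V/mm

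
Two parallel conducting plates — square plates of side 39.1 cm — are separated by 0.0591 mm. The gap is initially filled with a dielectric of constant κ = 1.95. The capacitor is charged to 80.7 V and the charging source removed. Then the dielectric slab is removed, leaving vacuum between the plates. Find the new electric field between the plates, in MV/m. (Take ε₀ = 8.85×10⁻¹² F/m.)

A = (39.1 cm)² = 0.153 m².
Initially C₁ = κε₀A/d = 1.95 × 8.85×10⁻¹² × 0.153 / 5.91×10⁻⁵ = 4.46×10⁻⁸ F.
E₁ = 1.37×10⁶ V/m.
Isolated ⇒ Q is held fixed. V₂ = Q/C₂ = V₁/0.513; E = V/d, so E₂/E₁ = (V₂/V₁)(d₁/d₂) = 1.95.
E₂ = 1.95 × 1.37×10⁶ = 2.66×10⁶ V/m.

E ≈ 2.66 MV/m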